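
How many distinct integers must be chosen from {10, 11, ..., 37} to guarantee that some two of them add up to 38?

20

Two chosen integers sum to 38 exactly when both halves of some pair {x, 38−x} with 10 ≤ x ≤ 38−x ≤ 28 are chosen — 9 such pairs.
The remaining 10 elements (those with no distinct partner in range) can never complete a 38-sum, so the worst case takes all of them and one from each pair: 10 + 9 = 19.
By the pigeonhole principle, the 20th integer has to be the second member of some pair, so 19 + 1 = 20.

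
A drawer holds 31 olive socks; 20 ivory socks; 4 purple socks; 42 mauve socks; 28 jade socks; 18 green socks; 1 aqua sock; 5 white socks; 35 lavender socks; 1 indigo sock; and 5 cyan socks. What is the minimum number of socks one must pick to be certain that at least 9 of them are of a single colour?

By pigeonhole, the 11 colours are the holes; the socks drawn are the pigeons.
To avoid 9 of any one colour, the worst case takes at most 8 of each colour, or every sock of a colour that has fewer than 8.
That gives 8 + 8 + 4 + 8 + 8 + 8 + 1 + 5 + 8 + 1 + 5 = 64 socks with no colour reaching 9.
The next sock forces some colour to 9, so 64 + 1 = 65.

65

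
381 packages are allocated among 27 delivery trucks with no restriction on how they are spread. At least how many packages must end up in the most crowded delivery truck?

15

By the pigeonhole principle, the 27 delivery trucks are the holes and the 381 packages are the pigeons.
If every delivery truck held at most 14 packages, the total would be at most 27 × 14 = 378, which is less than 381.
So some delivery truck holds at least ⌈381/27⌉ = 15 packages.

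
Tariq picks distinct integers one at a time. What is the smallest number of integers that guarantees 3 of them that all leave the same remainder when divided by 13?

Pigeonhole: the 13 residue classes mod 13 are the pigeonholes.
With 26 integers one could put 2 in each residue class and have no class reach 3.
The 27th integer pushes some class to 3, so 13·2 + 1 = 27.

27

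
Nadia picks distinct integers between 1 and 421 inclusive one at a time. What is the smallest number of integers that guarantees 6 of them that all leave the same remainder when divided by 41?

Pigeonhole: the 41 residue classes mod 41 are the pigeonholes.
With 205 integers one could put 5 in each residue class and have no class reach 6.
The 206th integer pushes some class to 6, so 41·5 + 1 = 206.

206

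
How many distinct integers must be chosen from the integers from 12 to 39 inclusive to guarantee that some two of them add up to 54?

17

Two chosen integers sum to 54 exactly when both halves of some pair {x, 54−x} with 15 ≤ x ≤ 54−x ≤ 39 are chosen — 12 such pairs.
The remaining 4 elements (those with no distinct partner in range) can never complete a 54-sum, so the worst case takes all of them and one from each pair: 4 + 12 = 16.
By pigeonhole, the 17th integer has to be the second member of some pair, so 16 + 1 = 17.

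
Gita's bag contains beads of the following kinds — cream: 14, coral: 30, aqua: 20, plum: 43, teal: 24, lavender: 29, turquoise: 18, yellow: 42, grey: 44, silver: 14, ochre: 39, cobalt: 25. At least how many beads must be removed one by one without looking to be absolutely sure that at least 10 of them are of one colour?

109

Pigeonhole: the 12 colours are the holes; the beads drawn are the pigeons.
To avoid 10 of any one colour, the worst case takes at most 9 of each colour.
That gives 9 + 9 + 9 + 9 + 9 + 9 + 9 + 9 + 9 + 9 + 9 + 9 = 108 beads with no colour reaching 10.
The next bead forces some colour to 10, so 108 + 1 = 109.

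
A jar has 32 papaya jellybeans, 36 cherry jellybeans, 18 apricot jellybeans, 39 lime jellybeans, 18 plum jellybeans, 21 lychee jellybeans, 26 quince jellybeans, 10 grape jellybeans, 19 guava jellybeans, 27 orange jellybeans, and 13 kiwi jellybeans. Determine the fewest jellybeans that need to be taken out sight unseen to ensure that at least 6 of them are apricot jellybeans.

247

In the worst case for collecting apricot jellybeans, every non-apricot jellybean comes out first.
There are 32 + 36 + 39 + 18 + 21 + 26 + 10 + 19 + 27 + 13 = 241 non-apricot jellybeans altogether.
After those, each further jellybean must be apricot, so 241 + 6 = 247 draws guarantee 6 apricot jellybeans.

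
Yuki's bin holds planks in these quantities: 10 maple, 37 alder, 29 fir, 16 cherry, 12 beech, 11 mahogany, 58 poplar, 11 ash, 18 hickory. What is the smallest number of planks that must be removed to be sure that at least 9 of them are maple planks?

In the worst case for collecting maple planks, every non-maple plank comes out first.
There are 37 + 29 + 16 + 12 + 11 + 58 + 11 + 18 = 192 non-maple planks altogether.
After those, each further plank must be maple, so 192 + 9 = 201 draws guarantee 9 maple planks.

201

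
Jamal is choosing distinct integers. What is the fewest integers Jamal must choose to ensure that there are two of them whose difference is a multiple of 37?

38

Integers whose pairwise differences are multiples of 37 are exactly those sharing a remainder mod 37. By pigeonhole, the 37 residue classes mod 37 are the pigeonholes.
With 37 integers one could put 1 in each residue class and have no class reach 2.
The 38th integer pushes some class to 2, so 37·1 + 1 = 38.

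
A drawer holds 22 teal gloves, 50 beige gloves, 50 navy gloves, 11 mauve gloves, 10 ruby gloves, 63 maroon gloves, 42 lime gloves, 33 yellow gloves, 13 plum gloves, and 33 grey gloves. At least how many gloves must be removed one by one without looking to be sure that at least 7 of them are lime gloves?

In the worst case for collecting lime gloves, every non-lime glove comes out first.
There are 22 + 50 + 50 + 11 + 10 + 63 + 33 + 13 + 33 = 285 non-lime gloves altogether.
After those, each further glove must be lime, so 285 + 7 = 292 draws guarantee 7 lime gloves.

292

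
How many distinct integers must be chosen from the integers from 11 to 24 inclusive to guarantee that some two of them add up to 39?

10

A set avoiding the sum 39 can contain at most one of each pair {x, 39−x}, plus the 4 elements whose complement lies outside the range.
The integers 11, …, 19 (9 of them) are such a set: any two sum to at least 11+12 = 23 and at most 18+19 = 37 < 39.
Any 10th integer completes one of the 5 pairs, so 10 choices force a sum of 39.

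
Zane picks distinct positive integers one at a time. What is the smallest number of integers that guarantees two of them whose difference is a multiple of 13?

Integers whose pairwise differences are multiples of 13 are exactly those sharing a remainder mod 13. The 13 residue classes mod 13 are the pigeonholes.
With 13 integers one could put 1 in each residue class and have no class reach 2.
The 14th integer pushes some class to 2, so 13·1 + 1 = 14.

14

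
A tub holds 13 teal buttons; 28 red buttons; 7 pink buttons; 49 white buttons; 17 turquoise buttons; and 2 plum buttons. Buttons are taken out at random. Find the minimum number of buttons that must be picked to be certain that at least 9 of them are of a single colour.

By pigeonhole, the 6 colours are the holes; the buttons drawn are the pigeons.
To avoid 9 of any one colour, the worst case takes at most 8 of each colour, or every button of a colour that has fewer than 8.
That gives 8 + 8 + 7 + 8 + 8 + 2 = 41 buttons with no colour reaching 9.
The next button forces some colour to 9, so 41 + 1 = 42.

42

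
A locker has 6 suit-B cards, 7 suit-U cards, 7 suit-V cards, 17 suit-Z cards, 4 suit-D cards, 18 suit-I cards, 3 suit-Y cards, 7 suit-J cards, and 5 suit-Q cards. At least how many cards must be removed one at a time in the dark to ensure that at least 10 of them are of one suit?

58

By the pigeonhole principle, the 9 suits are the holes; the cards drawn are the pigeons.
To avoid 10 of any one suit, the worst case takes at most 9 of each suit, or every card of a suit that has fewer than 9.
That gives 6 + 7 + 7 + 9 + 4 + 9 + 3 + 7 + 5 = 57 cards with no suit reaching 10.
The next card forces some suit to 10, so 57 + 1 = 58.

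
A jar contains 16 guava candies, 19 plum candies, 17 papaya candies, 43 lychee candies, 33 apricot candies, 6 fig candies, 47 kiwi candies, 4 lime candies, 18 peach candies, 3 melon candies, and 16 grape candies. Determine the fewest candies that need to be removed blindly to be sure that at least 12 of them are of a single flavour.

The 11 flavours are the holes; the candies drawn are the pigeons.
To avoid 12 of any one flavour, the worst case takes at most 11 of each flavour, or every candy of a flavour that has fewer than 11.
That gives 11 + 11 + 11 + 11 + 11 + 6 + 11 + 4 + 11 + 3 + 11 = 101 candies with no flavour reaching 12.
The next candy forces some flavour to 12, so 101 + 1 = 102.

102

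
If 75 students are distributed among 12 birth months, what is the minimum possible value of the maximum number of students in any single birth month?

7

By pigeonhole, the 12 birth months are the holes and the 75 students are the pigeons.
If every birth month held at most 6 students, the total would be at most 12 × 6 = 72, which is less than 75.
So some birth month holds at least ⌈75/12⌉ = 7 students.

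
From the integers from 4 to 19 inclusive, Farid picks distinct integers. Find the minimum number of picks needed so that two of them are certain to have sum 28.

A set avoiding the sum 28 can contain at most one of each pair {x, 28−x}, plus the 6 elements whose complement lies outside the range or equal to its own complement.
The integers 4, …, 14 (11 of them) are such a set: any two sum to at least 4+5 = 9 and at most 13+14 = 27 < 28.
Any 12th integer completes one of the 5 pairs, so 12 choices force a sum of 28.

12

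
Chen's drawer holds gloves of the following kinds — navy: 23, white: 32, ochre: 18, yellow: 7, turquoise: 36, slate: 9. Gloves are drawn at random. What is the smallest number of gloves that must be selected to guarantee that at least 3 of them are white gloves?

96

In the worst case for collecting white gloves, every non-white glove comes out first.
There are 23 + 18 + 7 + 36 + 9 = 93 non-white gloves altogether.
After those, each further glove must be white, so 93 + 3 = 96 draws guarantee 3 white gloves.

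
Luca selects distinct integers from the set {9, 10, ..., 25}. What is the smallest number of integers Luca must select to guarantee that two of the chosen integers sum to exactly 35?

10

A set avoiding the sum 35 can contain at most one of each pair {x, 35−x}, plus the 1 element whose complement lies outside the range.
The integers 9, …, 17 (9 of them) are such a set: any two sum to at least 9+10 = 19 and at most 16+17 = 33 < 35.
Any 10th integer completes one of the 8 pairs, so 10 choices force a sum of 35.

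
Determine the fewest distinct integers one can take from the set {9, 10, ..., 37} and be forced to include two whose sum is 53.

19

A set avoiding the sum 53 can contain at most one of each pair {x, 53−x}, plus the 7 elements whose complement lies outside the range.
The integers 9, …, 26 (18 of them) are such a set: any two sum to at least 9+10 = 19 and at most 25+26 = 51 < 53.
By pigeonhole, any 19th integer completes one of the 11 pairs, so 19 choices force a sum of 53.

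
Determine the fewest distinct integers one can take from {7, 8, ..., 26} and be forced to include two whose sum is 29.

Group the elements by complementary pair {x, 29−x}: {7,22}, {8,21}, {9,20}, …, giving 8 two-element pairs and 4 integers whose partner 29−x falls outside [7,26].
Treating each of those 12 groups as a pigeonhole, one can pick one integer per group — 12 integers — with no two summing to 29.
The 13th integer lands in an occupied pair, forcing a sum of 29.

13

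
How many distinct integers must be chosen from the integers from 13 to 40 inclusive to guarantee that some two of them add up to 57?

A set avoiding the sum 57 can contain at most one of each pair {x, 57−x}, plus the 4 elements whose complement lies outside the range.
The integers 13, …, 28 (16 of them) are such a set: any two sum to at least 13+14 = 27 and at most 27+28 = 55 < 57.
By pigeonhole, any 17th integer completes one of the 12 pairs, so 17 choices force a sum of 57.

17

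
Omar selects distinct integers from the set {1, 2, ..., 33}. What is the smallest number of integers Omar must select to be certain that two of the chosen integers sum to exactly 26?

A set avoiding the sum 26 can contain at most one of each pair {x, 26−x}, plus the 9 elements whose complement lies outside the range or equal to its own complement.
The integers 13, …, 33 (21 of them) are such a set: any two sum to at least 13+14 = 27 > 26.
By the pigeonhole principle, any 22nd integer completes one of the 12 pairs, so 22 choices force a sum of 26.

22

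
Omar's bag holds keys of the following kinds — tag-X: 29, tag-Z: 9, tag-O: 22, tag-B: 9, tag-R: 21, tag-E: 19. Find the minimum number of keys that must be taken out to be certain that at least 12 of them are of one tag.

Put each drawn key into a box by tag. The largest draw with every box below 12 takes min(count, 11) from each tag; tags with fewer than 11 contribute all they have.
Σ min(cᵢ, 11) = 11 + 9 + 11 + 9 + 11 + 11 = 62.
Draw number 62 + 1 = 63 must push one box to 12.

63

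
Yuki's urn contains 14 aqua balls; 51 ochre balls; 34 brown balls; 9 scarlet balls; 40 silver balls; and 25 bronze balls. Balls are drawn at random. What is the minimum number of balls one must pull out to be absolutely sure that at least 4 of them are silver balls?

In the worst case for collecting silver balls, every non-silver ball comes out first.
There are 14 + 51 + 34 + 9 + 25 = 133 non-silver balls altogether.
After those, each further ball must be silver, so 133 + 4 = 137 draws guarantee 4 silver balls.

137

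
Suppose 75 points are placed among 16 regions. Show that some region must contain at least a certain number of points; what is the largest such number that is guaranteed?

5

The 16 regions are the holes and the 75 points are the pigeons.
If every region held at most 4 points, the total would be at most 16 × 4 = 64, which is less than 75.
So some region holds at least ⌈75/16⌉ = 5 points.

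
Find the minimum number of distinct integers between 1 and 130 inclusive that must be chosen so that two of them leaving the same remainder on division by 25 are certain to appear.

By pigeonhole, the 25 residue classes mod 25 are the pigeonholes.
With 25 integers one could put 1 in each residue class and have no class reach 2.
The 26th integer pushes some class to 2, so 25·1 + 1 = 26.

26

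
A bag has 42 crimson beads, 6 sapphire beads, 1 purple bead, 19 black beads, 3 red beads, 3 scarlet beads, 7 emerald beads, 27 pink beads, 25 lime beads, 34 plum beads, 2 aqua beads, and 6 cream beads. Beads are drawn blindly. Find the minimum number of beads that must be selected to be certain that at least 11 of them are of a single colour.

79

By pigeonhole, the 12 colours are the holes; the beads drawn are the pigeons.
To avoid 11 of any one colour, the worst case takes at most 10 of each colour, or every bead of a colour that has fewer than 10.
That gives 10 + 6 + 1 + 10 + 3 + 3 + 7 + 10 + 10 + 10 + 2 + 6 = 78 beads with no colour reaching 11.
The next bead forces some colour to 11, so 78 + 1 = 79.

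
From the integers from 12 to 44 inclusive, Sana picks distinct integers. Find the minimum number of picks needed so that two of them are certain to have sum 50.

Group the elements by complementary pair {x, 50−x}: {12,38}, {13,37}, {14,36}, …, giving 13 two-element pairs, the single value 25 (it cannot pair with itself since the integers are distinct), and 6 integers whose partner 50−x falls outside [12,44].
Treating each of those 20 groups as a pigeonhole, one can pick one integer per group — 20 integers — with no two summing to 50.
The 21st integer lands in an occupied pair, forcing a sum of 50.

21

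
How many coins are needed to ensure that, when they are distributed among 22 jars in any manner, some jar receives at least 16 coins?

With 330 coins one could put exactly 15 in each of the 22 jars, and no jar would reach 16.
One more coin must land in a jar that already has 15, giving it 16.
So 22 × 15 + 1 = 331 coins are required.

331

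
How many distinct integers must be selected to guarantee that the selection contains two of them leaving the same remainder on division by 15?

16

The 15 residue classes mod 15 are the pigeonholes.
With 15 integers one could put 1 in each residue class and have no class reach 2.
The 16th integer pushes some class to 2, so 15·1 + 1 = 16.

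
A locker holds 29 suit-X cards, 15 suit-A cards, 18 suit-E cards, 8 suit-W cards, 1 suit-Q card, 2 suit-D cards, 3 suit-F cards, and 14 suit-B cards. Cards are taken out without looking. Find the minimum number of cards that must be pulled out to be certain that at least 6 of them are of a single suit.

32

An adversary could hand out at most 5 cards per suit (suit-Q, suit-D, suit-F run out sooner): 5 + 5 + 5 + 5 + 1 + 2 + 3 + 5 = 31 cards and still no suit has 6.
One more card lands in a suit already at 5, so 32 draws are enough and 31 are not.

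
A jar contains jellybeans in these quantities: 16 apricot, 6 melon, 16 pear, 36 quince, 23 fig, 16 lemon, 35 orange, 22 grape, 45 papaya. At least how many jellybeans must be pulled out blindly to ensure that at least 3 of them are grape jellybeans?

In the worst case for collecting grape jellybeans, every non-grape jellybean comes out first.
There are 16 + 6 + 16 + 36 + 23 + 16 + 35 + 45 = 193 non-grape jellybeans altogether.
After those, each further jellybean must be grape, so 193 + 3 = 196 draws guarantee 3 grape jellybeans.

196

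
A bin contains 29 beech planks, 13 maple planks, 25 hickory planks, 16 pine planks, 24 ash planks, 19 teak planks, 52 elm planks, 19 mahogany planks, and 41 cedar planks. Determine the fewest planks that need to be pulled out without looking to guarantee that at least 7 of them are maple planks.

In the worst case for collecting maple planks, every non-maple plank comes out first.
There are 29 + 25 + 16 + 24 + 19 + 52 + 19 + 41 = 225 non-maple planks altogether.
After those, each further plank must be maple, so 225 + 7 = 232 draws guarantee 7 maple planks.

232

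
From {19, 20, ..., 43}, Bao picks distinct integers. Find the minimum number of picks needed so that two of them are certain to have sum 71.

18

Group the elements by complementary pair {x, 71−x}: {28,43}, {29,42}, {30,41}, …, giving 8 two-element pairs and 9 integers whose partner 71−x falls outside [19,43].
Treating each of those 17 groups as a pigeonhole, one can pick one integer per group — 17 integers — with no two summing to 71.
The 18th integer lands in an occupied pair, forcing a sum of 71.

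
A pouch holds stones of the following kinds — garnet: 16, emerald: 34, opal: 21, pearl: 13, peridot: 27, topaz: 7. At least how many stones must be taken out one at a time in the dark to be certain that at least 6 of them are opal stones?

In the worst case for collecting opal stones, every non-opal stone comes out first.
There are 16 + 34 + 13 + 27 + 7 = 97 non-opal stones altogether.
After those, each further stone must be opal, so 97 + 6 = 103 draws guarantee 6 opal stones.

103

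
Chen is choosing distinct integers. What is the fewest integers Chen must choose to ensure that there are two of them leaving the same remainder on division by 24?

The 24 residue classes mod 24 are the pigeonholes.
With 24 integers one could put 1 in each residue class and have no class reach 2.
The 25th integer pushes some class to 2, so 24·1 + 1 = 25.

25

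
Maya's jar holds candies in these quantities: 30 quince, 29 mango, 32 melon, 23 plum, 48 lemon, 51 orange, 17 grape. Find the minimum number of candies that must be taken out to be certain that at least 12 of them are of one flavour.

78

By the pigeonhole principle, put each drawn candy into a box by flavour. The largest draw with every box below 12 takes min(count, 11) from each flavour.
Σ min(cᵢ, 11) = 11 + 11 + 11 + 11 + 11 + 11 + 11 = 77.
Draw number 77 + 1 = 78 must push one box to 12.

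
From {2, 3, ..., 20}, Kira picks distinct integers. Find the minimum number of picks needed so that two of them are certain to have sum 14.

15

Group the elements by complementary pair {x, 14−x}: {2,12}, {3,11}, {4,10}, …, giving 5 two-element pairs; the single value 7 (it cannot pair with itself since the integers are distinct); and 8 integers whose partner 14−x falls outside [2,20].
Treating each of those 14 groups as a pigeonhole, one can pick one integer per group — 14 integers — with no two summing to 14.
The 15th integer lands in an occupied pair, forcing a sum of 14.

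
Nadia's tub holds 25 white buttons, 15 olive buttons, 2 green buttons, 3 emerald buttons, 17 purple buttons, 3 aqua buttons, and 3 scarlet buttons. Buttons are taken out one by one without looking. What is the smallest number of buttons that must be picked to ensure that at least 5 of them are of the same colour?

24

Pigeonhole: put each drawn button into a box by colour. The largest draw with every box below 5 takes min(count, 4) from each colour; colours with fewer than 4 contribute all they have.
Σ min(cᵢ, 4) = 4 + 4 + 2 + 3 + 4 + 3 + 3 = 23.
Draw number 23 + 1 = 24 must push one box to 5.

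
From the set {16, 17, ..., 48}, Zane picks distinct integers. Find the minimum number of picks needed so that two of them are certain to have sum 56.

22

Two chosen integers sum to 56 exactly when both halves of some pair {x, 56−x} with 16 ≤ x ≤ 56−x ≤ 40 are chosen — 12 such pairs.
The remaining 9 elements (those with no distinct partner in range) can never complete a 56-sum, so the worst case takes all of them and one from each pair: 9 + 12 = 21.
By pigeonhole, the 22nd integer has to be the second member of some pair, so 21 + 1 = 22.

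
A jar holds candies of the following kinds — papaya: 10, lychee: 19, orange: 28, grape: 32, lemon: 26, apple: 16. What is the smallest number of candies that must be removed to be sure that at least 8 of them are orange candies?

111

In the worst case for collecting orange candies, every non-orange candy comes out first.
There are 10 + 19 + 32 + 26 + 16 = 103 non-orange candies altogether.
After those, each further candy must be orange, so 103 + 8 = 111 draws guarantee 8 orange candies.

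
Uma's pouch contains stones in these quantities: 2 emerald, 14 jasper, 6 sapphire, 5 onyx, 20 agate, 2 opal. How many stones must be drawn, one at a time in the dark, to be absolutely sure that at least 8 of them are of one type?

An adversary could hand out at most 7 stones per type (4 types run out sooner): 2 + 7 + 6 + 5 + 7 + 2 = 29 stones and still no type has 8.
One more stone lands in a type already at 7, so 30 draws are enough and 29 are not.

30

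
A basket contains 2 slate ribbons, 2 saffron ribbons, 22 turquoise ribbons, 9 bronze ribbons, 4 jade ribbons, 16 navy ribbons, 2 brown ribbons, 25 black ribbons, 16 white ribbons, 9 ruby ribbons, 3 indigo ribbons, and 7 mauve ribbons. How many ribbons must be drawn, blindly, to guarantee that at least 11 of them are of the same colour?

By the pigeonhole principle, the 12 colours are the holes; the ribbons drawn are the pigeons.
To avoid 11 of any one colour, the worst case takes at most 10 of each colour, or every ribbon of a colour that has fewer than 10.
That gives 2 + 2 + 10 + 9 + 4 + 10 + 2 + 10 + 10 + 9 + 3 + 7 = 78 ribbons with no colour reaching 11.
The next ribbon forces some colour to 11, so 78 + 1 = 79.

79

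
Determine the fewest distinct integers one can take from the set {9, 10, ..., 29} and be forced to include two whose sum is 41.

A set avoiding the sum 41 can contain at most one of each pair {x, 41−x}, plus the 3 elements whose complement lies outside the range.
The integers 9, …, 20 (12 of them) are such a set: any two sum to at least 9+10 = 19 and at most 19+20 = 39 < 41.
Any 13th integer completes one of the 9 pairs, so 13 choices force a sum of 41.

13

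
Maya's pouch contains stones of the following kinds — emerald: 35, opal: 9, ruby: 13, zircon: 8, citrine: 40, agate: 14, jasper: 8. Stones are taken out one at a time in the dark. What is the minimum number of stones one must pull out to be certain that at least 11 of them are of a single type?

The 7 types are the holes; the stones drawn are the pigeons.
To avoid 11 of any one type, the worst case takes at most 10 of each type, or every stone of a type that has fewer than 10.
That gives 10 + 9 + 10 + 8 + 10 + 10 + 8 = 65 stones with no type reaching 11.
The next stone forces some type to 11, so 65 + 1 = 66.

66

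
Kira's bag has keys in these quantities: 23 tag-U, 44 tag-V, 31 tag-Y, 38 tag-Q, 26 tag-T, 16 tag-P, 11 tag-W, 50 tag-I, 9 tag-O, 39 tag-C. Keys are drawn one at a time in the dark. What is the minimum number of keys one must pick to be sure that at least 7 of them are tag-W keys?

In the worst case for collecting tag-W keys, every non-tag-W key comes out first.
There are 23 + 44 + 31 + 38 + 26 + 16 + 50 + 9 + 39 = 276 non-tag-W keys altogether.
After those, each further key must be tag-W, so 276 + 7 = 283 draws guarantee 7 tag-W keys.

283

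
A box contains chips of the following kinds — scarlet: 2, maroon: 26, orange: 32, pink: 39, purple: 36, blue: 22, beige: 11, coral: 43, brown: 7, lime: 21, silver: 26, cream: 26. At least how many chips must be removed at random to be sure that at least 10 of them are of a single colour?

100

An adversary could hand out at most 9 chips per colour (scarlet, brown run out sooner): 2 + 9 + 9 + 9 + 9 + 9 + 9 + 9 + 7 + 9 + 9 + 9 = 99 chips and still no colour has 10.
One more chip lands in a colour already at 9, so 100 draws are enough and 99 are not.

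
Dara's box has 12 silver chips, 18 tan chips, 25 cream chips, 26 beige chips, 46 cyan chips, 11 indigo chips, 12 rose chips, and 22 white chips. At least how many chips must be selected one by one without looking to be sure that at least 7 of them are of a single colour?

By the pigeonhole principle, put each drawn chip into a box by colour. The largest draw with every box below 7 takes min(count, 6) from each colour.
Σ min(cᵢ, 6) = 6 + 6 + 6 + 6 + 6 + 6 + 6 + 6 = 48.
Draw number 48 + 1 = 49 must push one box to 7.

49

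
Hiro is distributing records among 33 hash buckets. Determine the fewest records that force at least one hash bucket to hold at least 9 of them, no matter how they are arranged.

265

With 264 records one could put exactly 8 in each of the 33 hash buckets, and no hash bucket would reach 9.
By the pigeonhole principle, one more record must land in a hash bucket that already has 8, giving it 9.
So 33 × 8 + 1 = 265 records are required.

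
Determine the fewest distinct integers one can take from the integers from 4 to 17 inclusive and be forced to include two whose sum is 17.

Two chosen integers sum to 17 exactly when both halves of some pair {x, 17−x} with 4 ≤ x ≤ 17−x ≤ 13 are chosen — 5 such pairs.
The remaining 4 elements (those with no distinct partner in range) can never complete a 17-sum, so the worst case takes all of them and one from each pair: 4 + 5 = 9.
The 10th integer has to be the second member of some pair, so 9 + 1 = 10.

10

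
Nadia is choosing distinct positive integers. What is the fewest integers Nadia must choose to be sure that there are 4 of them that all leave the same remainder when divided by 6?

Pigeonhole: the 6 residue classes mod 6 are the pigeonholes.
With 18 integers one could put 3 in each residue class and have no class reach 4.
The 19th integer pushes some class to 4, so 6·3 + 1 = 19.

19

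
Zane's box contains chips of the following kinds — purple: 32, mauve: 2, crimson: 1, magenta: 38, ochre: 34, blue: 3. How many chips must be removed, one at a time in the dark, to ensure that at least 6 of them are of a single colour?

By the pigeonhole principle, put each drawn chip into a box by colour. The largest draw with every box below 6 takes min(count, 5) from each colour; colours with fewer than 5 contribute all they have.
Σ min(cᵢ, 5) = 5 + 2 + 1 + 5 + 5 + 3 = 21.
Draw number 21 + 1 = 22 must push one box to 6.

22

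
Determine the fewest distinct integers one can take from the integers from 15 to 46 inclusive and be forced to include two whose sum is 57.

19

Two chosen integers sum to 57 exactly when both halves of some pair {x, 57−x} with 15 ≤ x ≤ 57−x ≤ 42 are chosen — 14 such pairs.
The remaining 4 elements (those with no distinct partner in range) can never complete a 57-sum, so the worst case takes all of them and one from each pair: 4 + 14 = 18.
By the pigeonhole principle, the 19th integer has to be the second member of some pair, so 18 + 1 = 19.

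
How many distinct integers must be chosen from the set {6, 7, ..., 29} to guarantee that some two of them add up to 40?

A set avoiding the sum 40 can contain at most one of each pair {x, 40−x}, plus the 6 elements whose complement lies outside the range or equal to its own complement.
The integers 6, …, 20 (15 of them) are such a set: any two sum to at least 6+7 = 13 and at most 19+20 = 39 < 40.
Any 16th integer completes one of the 9 pairs, so 16 choices force a sum of 40.

16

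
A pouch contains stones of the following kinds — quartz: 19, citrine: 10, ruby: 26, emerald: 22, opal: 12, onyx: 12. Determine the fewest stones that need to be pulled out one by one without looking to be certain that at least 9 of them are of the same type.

49

Put each drawn stone into a box by type. The largest draw with every box below 9 takes min(count, 8) from each type.
Σ min(cᵢ, 8) = 8 + 8 + 8 + 8 + 8 + 8 = 48.
Draw number 48 + 1 = 49 must push one box to 9.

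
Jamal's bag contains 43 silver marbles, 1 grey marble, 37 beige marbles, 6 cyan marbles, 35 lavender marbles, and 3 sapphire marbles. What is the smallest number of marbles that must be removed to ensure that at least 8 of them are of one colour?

Pigeonhole: the 6 colours are the holes; the marbles drawn are the pigeons.
To avoid 8 of any one colour, the worst case takes at most 7 of each colour, or every marble of a colour that has fewer than 7.
That gives 7 + 1 + 7 + 6 + 7 + 3 = 31 marbles with no colour reaching 8.
The next marble forces some colour to 8, so 31 + 1 = 32.

32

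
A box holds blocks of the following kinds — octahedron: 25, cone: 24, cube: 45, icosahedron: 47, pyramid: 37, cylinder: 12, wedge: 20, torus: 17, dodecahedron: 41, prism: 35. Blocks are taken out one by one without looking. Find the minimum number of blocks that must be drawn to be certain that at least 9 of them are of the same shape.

Pigeonhole: the 10 shapes are the holes; the blocks drawn are the pigeons.
To avoid 9 of any one shape, the worst case takes at most 8 of each shape.
That gives 8 + 8 + 8 + 8 + 8 + 8 + 8 + 8 + 8 + 8 = 80 blocks with no shape reaching 9.
The next block forces some shape to 9, so 80 + 1 = 81.

81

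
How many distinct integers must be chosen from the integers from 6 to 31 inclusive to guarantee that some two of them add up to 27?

Group the elements by complementary pair {x, 27−x}: {6,21}, {7,20}, {8,19}, …, giving 8 two-element pairs and 10 integers whose partner 27−x falls outside [6,31].
Pigeonhole: treating each of those 18 groups as a pigeonhole, one can pick one integer per group — 18 integers — with no two summing to 27.
The 19th integer lands in an occupied pair, forcing a sum of 27.

19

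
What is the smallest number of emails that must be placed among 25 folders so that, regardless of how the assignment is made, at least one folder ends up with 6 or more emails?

126

With 125 emails one could put exactly 5 in each of the 25 folders, and no folder would reach 6.
Pigeonhole: one more email must land in a folder that already has 5, giving it 6.
So 25 × 5 + 1 = 126 emails are required.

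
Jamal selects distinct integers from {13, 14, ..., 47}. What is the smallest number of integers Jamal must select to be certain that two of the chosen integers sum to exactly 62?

20

A set avoiding the sum 62 can contain at most one of each pair {x, 62−x}, plus the 3 elements whose complement lies outside the range or equal to its own complement.
The integers 13, …, 31 (19 of them) are such a set: any two sum to at least 13+14 = 27 and at most 30+31 = 61 < 62.
Pigeonhole: any 20th integer completes one of the 16 pairs, so 20 choices force a sum of 62.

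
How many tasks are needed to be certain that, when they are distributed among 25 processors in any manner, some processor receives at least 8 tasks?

With 175 tasks one could put exactly 7 in each of the 25 processors, and no processor would reach 8.
By the pigeonhole principle, one more task must land in a processor that already has 7, giving it 8.
So 25 × 7 + 1 = 176 tasks are required.

176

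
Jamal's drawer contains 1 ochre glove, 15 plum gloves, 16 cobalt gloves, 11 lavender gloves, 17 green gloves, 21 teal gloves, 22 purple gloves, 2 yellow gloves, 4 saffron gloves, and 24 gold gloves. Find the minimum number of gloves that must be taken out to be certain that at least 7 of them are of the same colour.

Put each drawn glove into a box by colour. The largest draw with every box below 7 takes min(count, 6) from each colour; colours with fewer than 6 contribute all they have.
Σ min(cᵢ, 6) = 1 + 6 + 6 + 6 + 6 + 6 + 6 + 2 + 4 + 6 = 49.
Draw number 49 + 1 = 50 must push one box to 7.

50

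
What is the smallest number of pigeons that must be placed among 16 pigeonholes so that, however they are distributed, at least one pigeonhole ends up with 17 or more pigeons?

257

With 256 pigeons one could put exactly 16 in each of the 16 pigeonholes, and no pigeonhole would reach 17.
One more pigeon must land in a pigeonhole that already has 16, giving it 17.
So 16 × 16 + 1 = 257 pigeons are required.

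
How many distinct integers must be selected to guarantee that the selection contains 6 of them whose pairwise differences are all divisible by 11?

Integers whose pairwise differences are multiples of 11 are exactly those sharing a remainder mod 11. The 11 residue classes mod 11 are the pigeonholes.
With 55 integers one could put 5 in each residue class and have no class reach 6.
The 56th integer pushes some class to 6, so 11·5 + 1 = 56.

56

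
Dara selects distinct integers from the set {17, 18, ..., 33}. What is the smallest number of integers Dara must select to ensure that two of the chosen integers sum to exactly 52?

11

A set avoiding the sum 52 can contain at most one of each pair {x, 52−x}, plus the 3 elements whose complement lies outside the range or equal to its own complement.
The integers 17, …, 26 (10 of them) are such a set: any two sum to at least 17+18 = 35 and at most 25+26 = 51 < 52.
Any 11th integer completes one of the 7 pairs, so 11 choices force a sum of 52.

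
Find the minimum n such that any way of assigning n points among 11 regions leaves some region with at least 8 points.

With 77 points one could put exactly 7 in each of the 11 regions, and no region would reach 8.
By the pigeonhole principle, one more point must land in a region that already has 7, giving it 8.
So 11 × 7 + 1 = 78 points are required.

78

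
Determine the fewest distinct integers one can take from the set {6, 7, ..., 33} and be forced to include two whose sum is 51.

Two chosen integers sum to 51 exactly when both halves of some pair {x, 51−x} with 18 ≤ x ≤ 51−x ≤ 33 are chosen — 8 such pairs.
The remaining 12 elements (those with no distinct partner in range) can never complete a 51-sum, so the worst case takes all of them and one from each pair: 12 + 8 = 20.
By the pigeonhole principle, the 21st integer has to be the second member of some pair, so 20 + 1 = 21.

21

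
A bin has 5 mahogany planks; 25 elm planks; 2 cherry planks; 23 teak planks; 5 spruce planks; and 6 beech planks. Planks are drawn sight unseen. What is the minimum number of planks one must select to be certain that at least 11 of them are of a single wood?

39

Pigeonhole: put each drawn plank into a box by wood. The largest draw with every box below 11 takes min(count, 10) from each wood; woods with fewer than 10 contribute all they have.
Σ min(cᵢ, 10) = 5 + 10 + 2 + 10 + 5 + 6 = 38.
Draw number 38 + 1 = 39 must push one box to 11.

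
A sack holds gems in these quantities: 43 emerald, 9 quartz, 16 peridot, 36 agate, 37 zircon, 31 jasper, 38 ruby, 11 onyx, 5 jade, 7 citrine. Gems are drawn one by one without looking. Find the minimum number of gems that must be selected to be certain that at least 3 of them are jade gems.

In the worst case for collecting jade gems, every non-jade gem comes out first.
There are 43 + 9 + 16 + 36 + 37 + 31 + 38 + 11 + 7 = 228 non-jade gems altogether.
After those, each further gem must be jade, so 228 + 3 = 231 draws guarantee 3 jade gems.

231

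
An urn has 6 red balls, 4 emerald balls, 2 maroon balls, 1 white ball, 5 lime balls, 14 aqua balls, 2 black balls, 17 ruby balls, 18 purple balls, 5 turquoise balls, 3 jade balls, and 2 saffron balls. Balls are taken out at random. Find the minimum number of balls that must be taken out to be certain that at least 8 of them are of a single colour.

52

The 12 colours are the holes; the balls drawn are the pigeons.
To avoid 8 of any one colour, the worst case takes at most 7 of each colour, or every ball of a colour that has fewer than 7.
That gives 6 + 4 + 2 + 1 + 5 + 7 + 2 + 7 + 7 + 5 + 3 + 2 = 51 balls with no colour reaching 8.
The next ball forces some colour to 8, so 51 + 1 = 52.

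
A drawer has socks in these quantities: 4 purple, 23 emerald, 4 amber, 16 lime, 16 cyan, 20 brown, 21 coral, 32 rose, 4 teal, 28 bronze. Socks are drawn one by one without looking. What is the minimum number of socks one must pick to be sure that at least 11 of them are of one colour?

83

Pigeonhole: the 10 colours are the holes; the socks drawn are the pigeons.
To avoid 11 of any one colour, the worst case takes at most 10 of each colour, or every sock of a colour that has fewer than 10.
That gives 4 + 10 + 4 + 10 + 10 + 10 + 10 + 10 + 4 + 10 = 82 socks with no colour reaching 11.
The next sock forces some colour to 11, so 82 + 1 = 83.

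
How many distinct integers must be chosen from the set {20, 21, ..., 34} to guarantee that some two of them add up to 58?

11

Group the elements by complementary pair {x, 58−x}: {24,34}, {25,33}, {26,32}, …, giving 5 two-element pairs, the single value 29 (it cannot pair with itself since the integers are distinct), and 4 integers whose partner 58−x falls outside [20,34].
Treating each of those 10 groups as a pigeonhole, one can pick one integer per group — 10 integers — with no two summing to 58.
The 11th integer lands in an occupied pair, forcing a sum of 58.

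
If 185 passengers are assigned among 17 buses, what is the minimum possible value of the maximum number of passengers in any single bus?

11

By the pigeonhole principle, the 17 buses are the holes and the 185 passengers are the pigeons.
If every bus held at most 10 passengers, the total would be at most 17 × 10 = 170, which is less than 185.
So some bus holds at least ⌈185/17⌉ = 11 passengers.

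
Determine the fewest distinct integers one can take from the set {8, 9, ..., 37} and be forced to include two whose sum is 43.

17

A set avoiding the sum 43 can contain at most one of each pair {x, 43−x}, plus the 2 elements whose complement lies outside the range.
The integers 22, …, 37 (16 of them) are such a set: any two sum to at least 22+23 = 45 > 43.
By pigeonhole, any 17th integer completes one of the 14 pairs, so 17 choices force a sum of 43.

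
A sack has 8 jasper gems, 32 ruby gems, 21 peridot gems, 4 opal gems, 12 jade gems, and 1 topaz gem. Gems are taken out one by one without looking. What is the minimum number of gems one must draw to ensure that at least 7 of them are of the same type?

Put each drawn gem into a box by type. The largest draw with every box below 7 takes min(count, 6) from each type; types with fewer than 6 contribute all they have.
Σ min(cᵢ, 6) = 6 + 6 + 6 + 4 + 6 + 1 = 29.
Draw number 29 + 1 = 30 must push one box to 7.

30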